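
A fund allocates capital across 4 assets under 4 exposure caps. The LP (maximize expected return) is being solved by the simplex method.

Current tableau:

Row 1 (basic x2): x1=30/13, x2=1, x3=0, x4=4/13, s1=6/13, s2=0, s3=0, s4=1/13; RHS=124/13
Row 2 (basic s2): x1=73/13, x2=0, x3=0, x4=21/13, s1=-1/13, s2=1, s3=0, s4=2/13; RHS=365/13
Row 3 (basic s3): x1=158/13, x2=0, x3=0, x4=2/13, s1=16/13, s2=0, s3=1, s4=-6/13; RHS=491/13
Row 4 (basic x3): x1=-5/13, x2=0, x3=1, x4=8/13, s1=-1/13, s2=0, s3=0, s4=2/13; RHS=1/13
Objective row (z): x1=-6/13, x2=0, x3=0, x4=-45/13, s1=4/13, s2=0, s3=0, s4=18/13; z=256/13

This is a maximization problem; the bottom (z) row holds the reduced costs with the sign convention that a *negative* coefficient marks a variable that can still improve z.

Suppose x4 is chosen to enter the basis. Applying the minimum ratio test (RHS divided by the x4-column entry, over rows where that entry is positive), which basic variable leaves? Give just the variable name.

x3

Ratios: row 1 (x2): (124/13)/(4/13) = 31; row 2 (s2): (365/13)/(21/13) = 365/21; row 3 (s3): (491/13)/(2/13) = 491/2; row 4 (x3): (1/13)/(8/13) = 1/8.
Minimum ratio 1/8 is in the x3 row, so x3 leaves.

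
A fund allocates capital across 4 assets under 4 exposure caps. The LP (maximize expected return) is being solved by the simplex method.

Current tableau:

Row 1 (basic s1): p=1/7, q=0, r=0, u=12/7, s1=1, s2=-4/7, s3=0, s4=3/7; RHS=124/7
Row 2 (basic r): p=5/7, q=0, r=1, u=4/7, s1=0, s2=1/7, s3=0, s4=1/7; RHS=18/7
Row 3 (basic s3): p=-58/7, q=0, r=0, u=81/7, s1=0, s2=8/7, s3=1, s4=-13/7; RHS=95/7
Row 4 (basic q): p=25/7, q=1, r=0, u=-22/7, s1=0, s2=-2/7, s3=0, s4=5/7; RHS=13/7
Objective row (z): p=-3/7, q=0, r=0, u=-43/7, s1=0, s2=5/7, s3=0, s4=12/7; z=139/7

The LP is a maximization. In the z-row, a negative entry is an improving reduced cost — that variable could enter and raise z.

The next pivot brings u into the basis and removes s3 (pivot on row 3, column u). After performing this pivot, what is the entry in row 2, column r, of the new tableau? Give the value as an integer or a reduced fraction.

1

Pivot element is row 3, column u: 81/7.
Normalize row 3: new (row 3, r) = 0/(81/7) = 0.
row 2 ← row 2 − (4/7)·(new row 3): 1 − (4/7)·0 = 1.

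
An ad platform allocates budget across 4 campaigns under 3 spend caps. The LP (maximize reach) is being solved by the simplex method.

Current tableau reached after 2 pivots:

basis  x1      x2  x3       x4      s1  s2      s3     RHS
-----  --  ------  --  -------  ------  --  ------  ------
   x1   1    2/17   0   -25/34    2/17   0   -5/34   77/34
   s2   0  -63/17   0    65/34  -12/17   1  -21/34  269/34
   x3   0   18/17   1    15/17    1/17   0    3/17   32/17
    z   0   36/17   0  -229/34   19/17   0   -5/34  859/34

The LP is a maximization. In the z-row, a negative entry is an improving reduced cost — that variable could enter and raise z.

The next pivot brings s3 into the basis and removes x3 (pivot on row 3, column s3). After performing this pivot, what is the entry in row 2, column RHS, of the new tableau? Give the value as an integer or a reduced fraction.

29/2

Pivot element is row 3, column s3: 3/17.
Normalize row 3: new (row 3, RHS) = (32/17)/(3/17) = 32/3.
row 2 ← row 2 − (-21/34)·(new row 3): 269/34 − (-21/34)·(32/3) = 29/2.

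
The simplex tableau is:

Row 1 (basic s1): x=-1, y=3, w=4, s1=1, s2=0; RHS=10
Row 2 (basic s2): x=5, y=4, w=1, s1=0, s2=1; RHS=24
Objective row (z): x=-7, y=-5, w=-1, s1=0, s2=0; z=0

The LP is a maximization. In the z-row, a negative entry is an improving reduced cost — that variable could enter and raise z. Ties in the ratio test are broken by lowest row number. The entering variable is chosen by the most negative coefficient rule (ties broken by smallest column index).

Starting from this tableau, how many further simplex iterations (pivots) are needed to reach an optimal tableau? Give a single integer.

1

pivot: x in, s2 out → z = 168/5
No improving column remains; optimal.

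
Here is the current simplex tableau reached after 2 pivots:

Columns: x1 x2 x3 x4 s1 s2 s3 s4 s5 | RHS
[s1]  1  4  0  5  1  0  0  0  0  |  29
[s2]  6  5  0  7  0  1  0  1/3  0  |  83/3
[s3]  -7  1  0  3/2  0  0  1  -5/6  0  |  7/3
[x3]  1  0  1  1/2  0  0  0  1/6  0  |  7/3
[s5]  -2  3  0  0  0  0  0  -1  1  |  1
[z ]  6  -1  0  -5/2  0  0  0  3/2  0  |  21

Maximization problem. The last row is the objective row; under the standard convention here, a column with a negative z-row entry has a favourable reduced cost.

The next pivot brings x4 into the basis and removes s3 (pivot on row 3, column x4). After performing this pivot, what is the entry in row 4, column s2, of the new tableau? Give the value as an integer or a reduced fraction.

0

Pivot element is row 3, column x4: 3/2.
Normalize row 3: new (row 3, s2) = 0/(3/2) = 0.
row 4 ← row 4 − (1/2)·(new row 3): 0 − (1/2)·0 = 0.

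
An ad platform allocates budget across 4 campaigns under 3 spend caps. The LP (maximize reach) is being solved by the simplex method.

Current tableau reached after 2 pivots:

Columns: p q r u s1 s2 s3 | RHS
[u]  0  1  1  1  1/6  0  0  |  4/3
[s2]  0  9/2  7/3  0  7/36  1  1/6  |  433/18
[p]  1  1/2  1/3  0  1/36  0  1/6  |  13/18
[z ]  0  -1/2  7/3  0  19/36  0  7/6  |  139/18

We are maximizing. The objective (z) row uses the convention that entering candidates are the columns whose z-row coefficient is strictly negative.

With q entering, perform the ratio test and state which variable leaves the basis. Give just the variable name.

u

Ratios: row 1 (u): (4/3)/1 = 4/3; row 2 (s2): (433/18)/(9/2) = 433/81; row 3 (p): (13/18)/(1/2) = 13/9.
Minimum ratio 4/3 is in the u row, so u leaves.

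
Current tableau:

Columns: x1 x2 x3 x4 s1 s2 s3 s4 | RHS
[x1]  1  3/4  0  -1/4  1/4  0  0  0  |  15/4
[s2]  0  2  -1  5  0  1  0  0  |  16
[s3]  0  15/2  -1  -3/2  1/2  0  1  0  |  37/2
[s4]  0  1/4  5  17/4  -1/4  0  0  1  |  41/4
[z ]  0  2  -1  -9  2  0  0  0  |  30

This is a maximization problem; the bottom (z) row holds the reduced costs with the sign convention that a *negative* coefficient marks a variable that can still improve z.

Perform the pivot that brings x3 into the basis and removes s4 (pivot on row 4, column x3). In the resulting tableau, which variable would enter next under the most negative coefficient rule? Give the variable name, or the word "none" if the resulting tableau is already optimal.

Pivot element 5. New z-row = old z-row − (-1)·(row 4/5).
Updated z-row coefficients: x1: 0, x2: 41/20, x3: 0, x4: -163/20, s1: 39/20, s2: 0, s3: 0, s4: 1/5.
The most negative is -163/20 in column x4, so x4 would enter next.

x4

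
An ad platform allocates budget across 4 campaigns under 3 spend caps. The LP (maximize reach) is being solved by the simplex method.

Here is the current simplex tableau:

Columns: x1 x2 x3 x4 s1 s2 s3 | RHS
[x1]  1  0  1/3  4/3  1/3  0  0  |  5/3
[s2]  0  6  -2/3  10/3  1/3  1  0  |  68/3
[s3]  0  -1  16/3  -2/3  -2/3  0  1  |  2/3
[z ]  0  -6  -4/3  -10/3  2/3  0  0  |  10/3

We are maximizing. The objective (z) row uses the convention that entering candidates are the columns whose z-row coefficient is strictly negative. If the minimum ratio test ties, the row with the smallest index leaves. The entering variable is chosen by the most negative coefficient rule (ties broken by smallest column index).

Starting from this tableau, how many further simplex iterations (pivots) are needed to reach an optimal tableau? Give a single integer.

3

pivot: x2 in, s2 out → z = 26
pivot: x3 in, s3 out → z = 1302/47
pivot: x4 in, x1 out → z = 1748/63
No improving column remains; optimal.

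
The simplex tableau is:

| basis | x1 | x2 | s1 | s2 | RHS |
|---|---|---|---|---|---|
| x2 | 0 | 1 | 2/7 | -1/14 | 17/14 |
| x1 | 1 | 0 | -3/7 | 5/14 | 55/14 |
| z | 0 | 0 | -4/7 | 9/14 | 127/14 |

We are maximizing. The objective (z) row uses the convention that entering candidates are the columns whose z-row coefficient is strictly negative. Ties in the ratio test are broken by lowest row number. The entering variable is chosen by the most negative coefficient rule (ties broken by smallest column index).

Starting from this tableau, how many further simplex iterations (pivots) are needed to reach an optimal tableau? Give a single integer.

pivot: s1 in, x2 out → z = 23/2
No improving column remains; optimal.

1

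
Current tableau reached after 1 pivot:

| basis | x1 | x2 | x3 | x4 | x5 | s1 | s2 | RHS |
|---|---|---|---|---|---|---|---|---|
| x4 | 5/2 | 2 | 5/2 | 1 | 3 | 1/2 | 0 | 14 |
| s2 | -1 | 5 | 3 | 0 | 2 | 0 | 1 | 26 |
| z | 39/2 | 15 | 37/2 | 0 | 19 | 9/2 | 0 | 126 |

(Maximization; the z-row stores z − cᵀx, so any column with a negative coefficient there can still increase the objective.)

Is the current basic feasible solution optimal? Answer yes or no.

yes

No objective-row coefficient is strictly negative, so no entering variable exists; the tableau is optimal.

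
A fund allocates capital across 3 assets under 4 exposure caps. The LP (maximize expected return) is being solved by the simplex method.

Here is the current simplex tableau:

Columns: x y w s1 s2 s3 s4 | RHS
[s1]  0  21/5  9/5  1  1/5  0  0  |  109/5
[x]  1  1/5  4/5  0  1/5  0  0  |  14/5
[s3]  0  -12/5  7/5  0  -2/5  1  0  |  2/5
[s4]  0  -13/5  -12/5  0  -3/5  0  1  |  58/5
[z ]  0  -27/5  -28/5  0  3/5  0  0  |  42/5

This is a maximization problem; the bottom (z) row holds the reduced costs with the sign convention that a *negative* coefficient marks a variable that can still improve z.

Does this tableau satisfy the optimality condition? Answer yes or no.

no

Column y has objective-row coefficient -27/5, which is negative; an improving pivot exists, so not yet optimal.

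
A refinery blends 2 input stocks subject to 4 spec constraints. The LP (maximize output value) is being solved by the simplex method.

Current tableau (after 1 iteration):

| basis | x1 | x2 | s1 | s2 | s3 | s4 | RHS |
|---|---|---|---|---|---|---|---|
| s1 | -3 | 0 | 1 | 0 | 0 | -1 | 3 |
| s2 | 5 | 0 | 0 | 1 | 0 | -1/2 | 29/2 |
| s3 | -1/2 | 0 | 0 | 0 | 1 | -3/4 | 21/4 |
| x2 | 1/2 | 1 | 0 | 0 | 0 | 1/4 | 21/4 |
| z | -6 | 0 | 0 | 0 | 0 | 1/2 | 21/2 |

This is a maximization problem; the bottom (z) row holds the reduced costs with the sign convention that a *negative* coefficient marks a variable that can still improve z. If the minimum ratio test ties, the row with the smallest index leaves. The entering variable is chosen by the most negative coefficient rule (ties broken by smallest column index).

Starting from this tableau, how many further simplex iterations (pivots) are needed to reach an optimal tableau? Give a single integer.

pivot: x1 in, s2 out → z = 279/10
pivot: s4 in, x2 out → z = 175/6
No improving column remains; optimal.

2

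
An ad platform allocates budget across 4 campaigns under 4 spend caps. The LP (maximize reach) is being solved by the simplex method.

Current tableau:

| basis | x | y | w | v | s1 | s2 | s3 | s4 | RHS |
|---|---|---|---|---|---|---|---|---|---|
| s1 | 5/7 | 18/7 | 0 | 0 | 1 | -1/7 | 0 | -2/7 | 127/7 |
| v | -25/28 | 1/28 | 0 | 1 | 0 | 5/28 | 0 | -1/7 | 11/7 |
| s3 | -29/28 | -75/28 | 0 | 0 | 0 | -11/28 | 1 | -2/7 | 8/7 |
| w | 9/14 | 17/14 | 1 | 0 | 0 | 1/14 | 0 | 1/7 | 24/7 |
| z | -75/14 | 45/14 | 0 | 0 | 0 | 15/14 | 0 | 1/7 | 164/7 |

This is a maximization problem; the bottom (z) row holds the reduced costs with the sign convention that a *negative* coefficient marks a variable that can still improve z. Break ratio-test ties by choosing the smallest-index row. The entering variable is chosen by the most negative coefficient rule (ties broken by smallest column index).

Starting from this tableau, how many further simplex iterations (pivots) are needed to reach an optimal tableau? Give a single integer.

1

pivot: x in, w out → z = 52
No improving column remains; optimal.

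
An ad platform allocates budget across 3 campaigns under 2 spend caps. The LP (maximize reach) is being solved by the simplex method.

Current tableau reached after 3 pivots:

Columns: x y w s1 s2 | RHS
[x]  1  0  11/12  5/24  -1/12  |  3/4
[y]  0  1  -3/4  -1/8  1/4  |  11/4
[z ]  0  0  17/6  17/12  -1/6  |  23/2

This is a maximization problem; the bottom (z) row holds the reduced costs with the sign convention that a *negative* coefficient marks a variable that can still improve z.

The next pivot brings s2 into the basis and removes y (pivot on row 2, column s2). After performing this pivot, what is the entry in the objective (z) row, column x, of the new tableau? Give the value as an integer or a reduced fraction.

0

Pivot element is row 2, column s2: 1/4.
Normalize row 2: new (row 2, x) = 0/(1/4) = 0.
z-row ← z-row − (-1/6)·(new row 2): 0 − (-1/6)·0 = 0.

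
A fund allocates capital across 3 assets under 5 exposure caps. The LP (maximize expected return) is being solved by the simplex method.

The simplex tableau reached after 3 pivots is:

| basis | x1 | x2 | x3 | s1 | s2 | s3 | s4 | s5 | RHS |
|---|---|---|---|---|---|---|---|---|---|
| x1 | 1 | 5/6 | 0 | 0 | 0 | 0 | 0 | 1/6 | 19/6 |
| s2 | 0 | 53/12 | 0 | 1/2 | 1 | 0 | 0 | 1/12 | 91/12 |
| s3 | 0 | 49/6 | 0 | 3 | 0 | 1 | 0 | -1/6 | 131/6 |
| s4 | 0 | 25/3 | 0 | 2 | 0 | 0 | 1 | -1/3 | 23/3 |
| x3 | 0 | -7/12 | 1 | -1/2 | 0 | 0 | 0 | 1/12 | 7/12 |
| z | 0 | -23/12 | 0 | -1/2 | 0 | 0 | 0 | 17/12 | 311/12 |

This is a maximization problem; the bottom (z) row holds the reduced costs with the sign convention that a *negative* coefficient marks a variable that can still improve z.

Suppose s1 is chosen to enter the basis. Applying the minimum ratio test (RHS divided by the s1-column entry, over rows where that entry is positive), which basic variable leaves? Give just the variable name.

s4

Ratios: row 1 (x1): entry 0 ≤ 0, skip; row 2 (s2): (91/12)/(1/2) = 91/6; row 3 (s3): (131/6)/3 = 131/18; row 4 (s4): (23/3)/2 = 23/6; row 5 (x3): entry -1/2 ≤ 0, skip.
Minimum ratio 23/6 is in the s4 row, so s4 leaves.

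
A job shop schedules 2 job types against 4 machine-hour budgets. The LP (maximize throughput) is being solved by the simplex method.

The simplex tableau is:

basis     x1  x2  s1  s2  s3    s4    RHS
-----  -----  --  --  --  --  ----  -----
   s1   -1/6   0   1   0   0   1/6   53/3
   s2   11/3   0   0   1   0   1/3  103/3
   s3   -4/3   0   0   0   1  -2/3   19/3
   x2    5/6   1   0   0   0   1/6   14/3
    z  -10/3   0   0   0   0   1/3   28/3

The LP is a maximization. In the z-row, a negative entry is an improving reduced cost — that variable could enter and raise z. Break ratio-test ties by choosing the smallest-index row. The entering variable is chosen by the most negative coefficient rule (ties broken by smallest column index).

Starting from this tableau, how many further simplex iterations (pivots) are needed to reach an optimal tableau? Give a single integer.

1

pivot: x1 in, x2 out → z = 28
No improving column remains; optimal.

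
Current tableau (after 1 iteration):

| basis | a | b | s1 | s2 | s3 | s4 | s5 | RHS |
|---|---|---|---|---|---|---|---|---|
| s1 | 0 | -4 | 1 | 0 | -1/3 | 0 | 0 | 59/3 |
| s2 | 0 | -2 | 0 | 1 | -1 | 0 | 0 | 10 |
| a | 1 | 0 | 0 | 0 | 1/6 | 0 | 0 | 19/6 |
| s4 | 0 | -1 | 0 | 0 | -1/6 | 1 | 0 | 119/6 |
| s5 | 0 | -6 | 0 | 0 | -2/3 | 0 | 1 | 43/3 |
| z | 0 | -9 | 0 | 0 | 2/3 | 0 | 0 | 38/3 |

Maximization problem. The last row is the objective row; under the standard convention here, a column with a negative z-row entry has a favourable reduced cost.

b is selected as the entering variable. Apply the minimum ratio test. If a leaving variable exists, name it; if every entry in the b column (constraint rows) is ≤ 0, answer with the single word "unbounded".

unbounded

b-column entries: row 1: -4, row 2: -2, row 3: 0, row 4: -1, row 5: -6. All ≤ 0, so b can increase without bound; the LP is unbounded in this direction.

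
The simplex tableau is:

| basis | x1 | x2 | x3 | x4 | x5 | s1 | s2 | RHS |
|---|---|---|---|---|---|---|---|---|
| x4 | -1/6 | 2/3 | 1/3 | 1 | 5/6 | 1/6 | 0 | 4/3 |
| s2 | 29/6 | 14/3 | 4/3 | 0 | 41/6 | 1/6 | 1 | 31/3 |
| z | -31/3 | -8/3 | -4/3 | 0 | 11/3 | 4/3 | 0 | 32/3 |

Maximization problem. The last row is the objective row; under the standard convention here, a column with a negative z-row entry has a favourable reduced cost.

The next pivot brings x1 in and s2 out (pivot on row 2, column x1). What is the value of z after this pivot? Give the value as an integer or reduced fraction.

950/29

Minimum ratio for x1: (31/3)/(29/6) = 62/29.
z changes by −(z-row coeff of x1)·ratio = −(-31/3)·(62/29) = 1922/87.
New z = 32/3 + (1922/87) = 950/29.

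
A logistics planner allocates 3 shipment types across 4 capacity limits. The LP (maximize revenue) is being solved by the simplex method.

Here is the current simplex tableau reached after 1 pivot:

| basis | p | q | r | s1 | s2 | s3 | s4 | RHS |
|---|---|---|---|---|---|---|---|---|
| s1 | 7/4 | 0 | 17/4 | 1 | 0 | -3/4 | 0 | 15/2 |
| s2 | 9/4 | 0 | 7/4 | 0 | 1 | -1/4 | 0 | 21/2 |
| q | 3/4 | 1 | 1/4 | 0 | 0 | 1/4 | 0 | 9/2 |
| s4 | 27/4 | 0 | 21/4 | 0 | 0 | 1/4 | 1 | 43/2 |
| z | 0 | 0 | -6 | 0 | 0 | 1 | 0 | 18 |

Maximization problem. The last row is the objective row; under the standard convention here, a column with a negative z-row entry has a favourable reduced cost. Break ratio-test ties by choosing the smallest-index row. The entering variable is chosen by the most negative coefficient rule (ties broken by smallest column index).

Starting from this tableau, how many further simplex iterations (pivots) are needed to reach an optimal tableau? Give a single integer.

2

pivot: r in, s1 out → z = 486/17
pivot: s3 in, s4 out → z = 146/5
No improving column remains; optimal.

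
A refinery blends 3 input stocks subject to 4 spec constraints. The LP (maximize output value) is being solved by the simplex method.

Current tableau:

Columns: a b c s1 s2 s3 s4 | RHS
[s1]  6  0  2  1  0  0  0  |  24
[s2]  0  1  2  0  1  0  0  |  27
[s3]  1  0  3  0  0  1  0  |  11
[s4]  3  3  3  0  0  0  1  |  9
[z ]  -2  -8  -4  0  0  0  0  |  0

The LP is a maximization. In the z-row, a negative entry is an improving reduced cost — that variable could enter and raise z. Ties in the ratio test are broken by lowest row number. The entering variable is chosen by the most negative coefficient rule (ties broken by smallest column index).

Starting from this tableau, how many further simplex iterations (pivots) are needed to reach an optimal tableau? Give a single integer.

pivot: b in, s4 out → z = 24
No improving column remains; optimal.

1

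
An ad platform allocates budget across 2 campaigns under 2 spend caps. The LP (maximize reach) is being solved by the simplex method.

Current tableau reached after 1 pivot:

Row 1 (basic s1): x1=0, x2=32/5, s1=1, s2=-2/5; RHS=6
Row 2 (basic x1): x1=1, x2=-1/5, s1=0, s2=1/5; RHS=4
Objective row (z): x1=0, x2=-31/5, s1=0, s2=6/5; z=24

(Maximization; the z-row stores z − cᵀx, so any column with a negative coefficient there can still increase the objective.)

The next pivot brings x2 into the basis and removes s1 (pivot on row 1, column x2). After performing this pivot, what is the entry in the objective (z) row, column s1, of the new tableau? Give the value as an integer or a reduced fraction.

Pivot element is row 1, column x2: 32/5.
Normalize row 1: new (row 1, s1) = 1/(32/5) = 5/32.
z-row ← z-row − (-31/5)·(new row 1): 0 − (-31/5)·(5/32) = 31/32.

31/32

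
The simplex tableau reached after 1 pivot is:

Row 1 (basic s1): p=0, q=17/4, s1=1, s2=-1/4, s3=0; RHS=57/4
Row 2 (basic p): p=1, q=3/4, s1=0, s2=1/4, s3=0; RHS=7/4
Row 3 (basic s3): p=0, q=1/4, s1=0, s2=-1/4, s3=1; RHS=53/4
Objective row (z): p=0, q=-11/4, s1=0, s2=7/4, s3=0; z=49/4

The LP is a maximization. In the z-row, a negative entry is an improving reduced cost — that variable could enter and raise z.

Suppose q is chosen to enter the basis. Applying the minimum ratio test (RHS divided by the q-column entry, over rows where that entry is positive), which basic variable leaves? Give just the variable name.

Ratios: row 1 (s1): (57/4)/(17/4) = 57/17; row 2 (p): (7/4)/(3/4) = 7/3; row 3 (s3): (53/4)/(1/4) = 53.
Minimum ratio 7/3 is in the p row, so p leaves.

p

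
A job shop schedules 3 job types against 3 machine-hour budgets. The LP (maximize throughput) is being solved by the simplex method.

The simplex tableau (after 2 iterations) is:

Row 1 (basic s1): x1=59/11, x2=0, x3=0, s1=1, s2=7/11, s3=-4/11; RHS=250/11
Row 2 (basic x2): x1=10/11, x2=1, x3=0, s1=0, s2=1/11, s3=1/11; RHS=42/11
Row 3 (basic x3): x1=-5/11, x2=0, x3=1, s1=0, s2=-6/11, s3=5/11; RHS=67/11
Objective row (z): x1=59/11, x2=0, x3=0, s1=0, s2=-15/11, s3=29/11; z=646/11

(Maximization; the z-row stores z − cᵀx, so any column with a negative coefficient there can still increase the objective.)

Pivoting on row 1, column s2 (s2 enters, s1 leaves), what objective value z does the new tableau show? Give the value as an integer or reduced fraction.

752/7

Minimum ratio for s2: (250/11)/(7/11) = 250/7.
z changes by −(z-row coeff of s2)·ratio = −(-15/11)·(250/7) = 3750/77.
New z = 646/11 + (3750/77) = 752/7.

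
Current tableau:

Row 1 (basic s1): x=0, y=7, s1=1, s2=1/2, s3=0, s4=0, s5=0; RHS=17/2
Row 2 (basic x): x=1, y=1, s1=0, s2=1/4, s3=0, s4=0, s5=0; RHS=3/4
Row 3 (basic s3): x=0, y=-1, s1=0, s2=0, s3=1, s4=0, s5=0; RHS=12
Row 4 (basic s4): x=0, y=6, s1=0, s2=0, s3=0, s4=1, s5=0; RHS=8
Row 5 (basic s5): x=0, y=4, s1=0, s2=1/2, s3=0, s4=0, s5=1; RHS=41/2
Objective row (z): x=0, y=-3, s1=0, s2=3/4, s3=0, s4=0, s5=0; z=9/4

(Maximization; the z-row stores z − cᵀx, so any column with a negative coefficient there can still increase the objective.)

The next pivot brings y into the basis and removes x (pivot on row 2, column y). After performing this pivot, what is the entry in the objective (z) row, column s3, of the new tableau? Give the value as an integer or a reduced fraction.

Pivot element is row 2, column y: 1.
Normalize row 2: new (row 2, s3) = 0/1 = 0.
z-row ← z-row − (-3)·(new row 2): 0 − (-3)·0 = 0.

0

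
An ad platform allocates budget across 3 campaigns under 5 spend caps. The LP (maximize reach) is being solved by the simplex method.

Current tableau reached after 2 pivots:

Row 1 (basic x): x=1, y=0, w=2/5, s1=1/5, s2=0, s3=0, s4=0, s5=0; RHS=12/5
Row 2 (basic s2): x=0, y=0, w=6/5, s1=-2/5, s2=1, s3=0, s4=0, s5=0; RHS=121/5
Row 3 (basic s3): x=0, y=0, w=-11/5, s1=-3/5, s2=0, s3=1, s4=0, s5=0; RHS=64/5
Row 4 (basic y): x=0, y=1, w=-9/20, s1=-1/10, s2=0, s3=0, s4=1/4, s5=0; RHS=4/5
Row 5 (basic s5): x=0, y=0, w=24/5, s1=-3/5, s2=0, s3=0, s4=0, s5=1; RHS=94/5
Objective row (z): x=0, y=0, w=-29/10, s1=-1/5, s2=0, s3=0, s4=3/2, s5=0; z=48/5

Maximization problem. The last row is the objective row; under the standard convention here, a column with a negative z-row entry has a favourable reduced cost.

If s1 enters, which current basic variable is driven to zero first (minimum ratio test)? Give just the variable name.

x

Ratios: row 1 (x): (12/5)/(1/5) = 12; row 2 (s2): entry -2/5 ≤ 0, skip; row 3 (s3): entry -3/5 ≤ 0, skip; row 4 (y): entry -1/10 ≤ 0, skip; row 5 (s5): entry -3/5 ≤ 0, skip.
Minimum ratio 12 is in the x row, so x leaves.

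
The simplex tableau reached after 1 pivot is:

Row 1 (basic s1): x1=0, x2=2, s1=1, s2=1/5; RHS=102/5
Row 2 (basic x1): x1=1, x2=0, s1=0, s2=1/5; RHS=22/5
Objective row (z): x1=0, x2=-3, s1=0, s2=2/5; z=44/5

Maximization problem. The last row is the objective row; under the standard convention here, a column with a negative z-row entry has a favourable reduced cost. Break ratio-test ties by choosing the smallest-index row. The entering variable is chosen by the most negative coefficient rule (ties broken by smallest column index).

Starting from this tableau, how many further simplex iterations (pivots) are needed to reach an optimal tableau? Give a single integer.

1

pivot: x2 in, s1 out → z = 197/5
No improving column remains; optimal.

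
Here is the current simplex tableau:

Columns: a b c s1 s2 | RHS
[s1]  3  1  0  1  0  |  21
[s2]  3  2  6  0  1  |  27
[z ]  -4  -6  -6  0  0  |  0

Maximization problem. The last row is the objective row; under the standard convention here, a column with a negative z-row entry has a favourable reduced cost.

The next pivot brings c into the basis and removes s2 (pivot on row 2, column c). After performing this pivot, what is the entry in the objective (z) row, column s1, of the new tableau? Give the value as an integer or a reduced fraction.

Pivot element is row 2, column c: 6.
Normalize row 2: new (row 2, s1) = 0/6 = 0.
z-row ← z-row − (-6)·(new row 2): 0 − (-6)·0 = 0.

0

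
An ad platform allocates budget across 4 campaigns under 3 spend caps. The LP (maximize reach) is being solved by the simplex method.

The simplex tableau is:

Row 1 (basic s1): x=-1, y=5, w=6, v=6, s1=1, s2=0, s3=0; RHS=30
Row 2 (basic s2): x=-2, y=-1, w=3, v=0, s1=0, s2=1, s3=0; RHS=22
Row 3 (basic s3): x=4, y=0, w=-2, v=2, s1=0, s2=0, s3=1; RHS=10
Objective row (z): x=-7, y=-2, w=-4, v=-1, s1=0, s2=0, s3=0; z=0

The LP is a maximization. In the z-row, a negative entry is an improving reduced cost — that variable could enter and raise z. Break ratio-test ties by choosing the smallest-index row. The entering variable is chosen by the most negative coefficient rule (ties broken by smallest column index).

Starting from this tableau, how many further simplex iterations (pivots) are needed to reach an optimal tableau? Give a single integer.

pivot: x in, s3 out → z = 35/2
pivot: w in, s1 out → z = 680/11
No improving column remains; optimal.

2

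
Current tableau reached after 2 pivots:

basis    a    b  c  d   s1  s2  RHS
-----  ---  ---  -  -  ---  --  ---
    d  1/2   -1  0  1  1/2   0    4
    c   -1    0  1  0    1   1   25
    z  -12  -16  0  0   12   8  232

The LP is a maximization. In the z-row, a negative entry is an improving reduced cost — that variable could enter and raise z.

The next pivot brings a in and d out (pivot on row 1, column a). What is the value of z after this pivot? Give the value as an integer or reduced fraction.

328

Minimum ratio for a: 4/(1/2) = 8.
z changes by −(z-row coeff of a)·ratio = −(-12)·8 = 96.
New z = 232 + 96 = 328.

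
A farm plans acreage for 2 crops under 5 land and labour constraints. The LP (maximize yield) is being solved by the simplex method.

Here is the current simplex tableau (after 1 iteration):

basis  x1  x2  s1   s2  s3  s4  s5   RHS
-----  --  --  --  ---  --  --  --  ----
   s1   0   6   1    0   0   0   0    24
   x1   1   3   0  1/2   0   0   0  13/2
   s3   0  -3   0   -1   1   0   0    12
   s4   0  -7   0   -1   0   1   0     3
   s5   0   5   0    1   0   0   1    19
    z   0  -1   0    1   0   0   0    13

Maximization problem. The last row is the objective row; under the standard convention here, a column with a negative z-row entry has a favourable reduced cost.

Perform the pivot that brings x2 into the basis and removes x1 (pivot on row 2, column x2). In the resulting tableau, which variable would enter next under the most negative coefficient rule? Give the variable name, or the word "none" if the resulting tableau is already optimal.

none

Pivot element 3. New z-row = old z-row − (-1)·(row 2/3).
Updated z-row coefficients: x1: 1/3, x2: 0, s1: 0, s2: 7/6, s3: 0, s4: 0, s5: 0.
No coefficient is strictly negative; the tableau after this pivot is optimal.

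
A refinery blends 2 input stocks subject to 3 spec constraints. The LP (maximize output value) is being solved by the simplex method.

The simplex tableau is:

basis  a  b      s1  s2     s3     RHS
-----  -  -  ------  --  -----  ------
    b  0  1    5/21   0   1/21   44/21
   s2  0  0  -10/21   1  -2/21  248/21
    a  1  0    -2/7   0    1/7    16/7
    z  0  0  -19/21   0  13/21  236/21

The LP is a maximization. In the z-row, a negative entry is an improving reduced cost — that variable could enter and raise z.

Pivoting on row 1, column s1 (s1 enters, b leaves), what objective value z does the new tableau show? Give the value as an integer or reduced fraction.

96/5

Minimum ratio for s1: (44/21)/(5/21) = 44/5.
z changes by −(z-row coeff of s1)·ratio = −(-19/21)·(44/5) = 836/105.
New z = 236/21 + (836/105) = 96/5.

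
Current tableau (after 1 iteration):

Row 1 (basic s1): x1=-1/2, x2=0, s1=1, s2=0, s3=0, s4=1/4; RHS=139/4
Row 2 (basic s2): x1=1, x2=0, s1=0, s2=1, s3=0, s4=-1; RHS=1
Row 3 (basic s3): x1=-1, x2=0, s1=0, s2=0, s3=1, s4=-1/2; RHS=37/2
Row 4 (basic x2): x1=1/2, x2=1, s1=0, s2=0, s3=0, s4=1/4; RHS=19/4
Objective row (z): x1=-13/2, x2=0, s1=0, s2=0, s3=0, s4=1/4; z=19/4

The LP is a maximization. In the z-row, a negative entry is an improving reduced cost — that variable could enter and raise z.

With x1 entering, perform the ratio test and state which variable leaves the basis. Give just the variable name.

Ratios: row 1 (s1): entry -1/2 ≤ 0, skip; row 2 (s2): 1/1 = 1; row 3 (s3): entry -1 ≤ 0, skip; row 4 (x2): (19/4)/(1/2) = 19/2.
Minimum ratio 1 is in the s2 row, so s2 leaves.

s2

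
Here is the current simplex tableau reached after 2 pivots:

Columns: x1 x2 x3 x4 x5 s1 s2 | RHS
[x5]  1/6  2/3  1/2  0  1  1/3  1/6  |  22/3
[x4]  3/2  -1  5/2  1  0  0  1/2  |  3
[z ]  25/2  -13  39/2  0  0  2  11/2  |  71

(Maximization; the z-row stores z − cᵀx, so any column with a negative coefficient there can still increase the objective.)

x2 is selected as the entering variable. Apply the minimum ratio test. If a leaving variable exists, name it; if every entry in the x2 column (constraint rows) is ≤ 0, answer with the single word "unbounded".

x5

Ratios: row 1 (x5): (22/3)/(2/3) = 11; row 2 (x4): entry -1 ≤ 0, skip.
Minimum ratio is in the x5 row, so x5 leaves.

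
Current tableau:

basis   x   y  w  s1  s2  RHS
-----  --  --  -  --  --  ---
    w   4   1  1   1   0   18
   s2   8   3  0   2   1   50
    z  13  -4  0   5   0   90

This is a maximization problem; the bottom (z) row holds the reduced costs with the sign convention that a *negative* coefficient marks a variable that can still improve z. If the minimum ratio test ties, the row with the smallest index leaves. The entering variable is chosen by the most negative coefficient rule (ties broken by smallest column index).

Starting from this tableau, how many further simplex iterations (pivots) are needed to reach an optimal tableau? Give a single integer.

1

pivot: y in, s2 out → z = 470/3
No improving column remains; optimal.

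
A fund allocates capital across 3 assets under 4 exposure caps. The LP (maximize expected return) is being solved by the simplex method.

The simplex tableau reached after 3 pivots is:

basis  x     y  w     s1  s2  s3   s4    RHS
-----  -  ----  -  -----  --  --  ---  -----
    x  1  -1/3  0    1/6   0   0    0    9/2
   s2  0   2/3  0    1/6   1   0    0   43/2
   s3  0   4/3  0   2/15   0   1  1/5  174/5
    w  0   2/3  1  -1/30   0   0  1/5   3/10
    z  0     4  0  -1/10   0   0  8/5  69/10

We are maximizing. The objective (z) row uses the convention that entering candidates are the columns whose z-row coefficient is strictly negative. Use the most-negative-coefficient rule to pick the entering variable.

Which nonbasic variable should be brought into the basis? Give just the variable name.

s1

Objective-row coefficients: x: 0, y: 4, w: 0, s1: -1/10, s2: 0, s3: 0, s4: 8/5.
The most negative is -1/10 in column s1, so s1 enters.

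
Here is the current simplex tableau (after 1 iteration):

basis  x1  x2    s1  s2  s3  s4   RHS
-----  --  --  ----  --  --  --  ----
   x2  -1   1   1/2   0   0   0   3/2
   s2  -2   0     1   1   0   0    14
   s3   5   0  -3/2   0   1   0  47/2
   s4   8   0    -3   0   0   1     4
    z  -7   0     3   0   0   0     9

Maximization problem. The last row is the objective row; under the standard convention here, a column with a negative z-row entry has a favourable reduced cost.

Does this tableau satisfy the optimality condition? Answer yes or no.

no

Column x1 has objective-row coefficient -7, which is negative; an improving pivot exists, so not yet optimal.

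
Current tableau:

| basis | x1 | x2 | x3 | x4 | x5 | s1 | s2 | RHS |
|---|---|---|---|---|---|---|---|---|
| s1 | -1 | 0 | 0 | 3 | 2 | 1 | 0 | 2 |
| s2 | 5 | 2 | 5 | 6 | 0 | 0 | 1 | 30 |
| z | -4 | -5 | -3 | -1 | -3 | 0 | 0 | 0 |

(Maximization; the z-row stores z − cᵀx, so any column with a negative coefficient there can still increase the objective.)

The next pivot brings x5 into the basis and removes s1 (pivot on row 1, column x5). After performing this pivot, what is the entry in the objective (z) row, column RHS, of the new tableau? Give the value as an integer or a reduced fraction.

Pivot element is row 1, column x5: 2.
Normalize row 1: new (row 1, RHS) = 2/2 = 1.
z-row ← z-row − (-3)·(new row 1): 0 − (-3)·1 = 3.

3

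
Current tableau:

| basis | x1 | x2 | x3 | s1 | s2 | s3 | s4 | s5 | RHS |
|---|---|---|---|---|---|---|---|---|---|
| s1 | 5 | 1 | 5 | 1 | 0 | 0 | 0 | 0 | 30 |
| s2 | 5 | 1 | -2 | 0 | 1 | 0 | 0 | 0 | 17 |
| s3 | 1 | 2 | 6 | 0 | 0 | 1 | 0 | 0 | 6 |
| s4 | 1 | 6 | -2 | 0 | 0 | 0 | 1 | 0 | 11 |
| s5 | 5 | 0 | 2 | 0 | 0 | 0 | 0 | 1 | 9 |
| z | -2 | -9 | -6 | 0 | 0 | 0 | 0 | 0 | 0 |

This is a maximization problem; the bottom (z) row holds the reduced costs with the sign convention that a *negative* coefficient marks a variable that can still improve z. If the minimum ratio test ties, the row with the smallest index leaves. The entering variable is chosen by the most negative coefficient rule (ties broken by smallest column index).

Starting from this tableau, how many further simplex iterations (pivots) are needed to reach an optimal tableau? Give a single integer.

2

pivot: x2 in, s4 out → z = 33/2
pivot: x3 in, s3 out → z = 393/20
No improving column remains; optimal.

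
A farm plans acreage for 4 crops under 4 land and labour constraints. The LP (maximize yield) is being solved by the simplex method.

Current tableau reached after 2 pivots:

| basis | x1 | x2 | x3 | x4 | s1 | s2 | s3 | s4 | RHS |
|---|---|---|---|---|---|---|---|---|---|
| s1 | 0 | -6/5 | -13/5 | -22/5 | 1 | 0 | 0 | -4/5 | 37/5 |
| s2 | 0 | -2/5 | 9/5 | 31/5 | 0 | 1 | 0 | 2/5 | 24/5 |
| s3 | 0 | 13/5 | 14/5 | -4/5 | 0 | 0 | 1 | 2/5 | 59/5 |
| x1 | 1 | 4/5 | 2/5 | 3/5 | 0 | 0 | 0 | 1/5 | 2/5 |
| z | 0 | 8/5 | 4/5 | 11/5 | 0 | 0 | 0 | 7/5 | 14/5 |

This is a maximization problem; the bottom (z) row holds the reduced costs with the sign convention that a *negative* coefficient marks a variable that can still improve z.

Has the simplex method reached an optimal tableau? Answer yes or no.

yes

No objective-row coefficient is strictly negative, so no entering variable exists; the tableau is optimal.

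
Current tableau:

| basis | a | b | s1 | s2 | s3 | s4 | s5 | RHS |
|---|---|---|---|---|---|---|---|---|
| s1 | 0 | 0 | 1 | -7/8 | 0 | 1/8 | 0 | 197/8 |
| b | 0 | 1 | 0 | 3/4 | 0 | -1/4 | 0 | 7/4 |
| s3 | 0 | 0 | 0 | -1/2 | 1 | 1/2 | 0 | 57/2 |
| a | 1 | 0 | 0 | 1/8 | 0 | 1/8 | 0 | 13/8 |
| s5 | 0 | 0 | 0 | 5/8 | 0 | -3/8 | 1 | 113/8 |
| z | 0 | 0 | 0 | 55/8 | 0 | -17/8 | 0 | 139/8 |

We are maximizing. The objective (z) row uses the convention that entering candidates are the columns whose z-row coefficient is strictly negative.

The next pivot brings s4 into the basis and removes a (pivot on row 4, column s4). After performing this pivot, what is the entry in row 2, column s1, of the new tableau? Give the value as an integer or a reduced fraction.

0

Pivot element is row 4, column s4: 1/8.
Normalize row 4: new (row 4, s1) = 0/(1/8) = 0.
row 2 ← row 2 − (-1/4)·(new row 4): 0 − (-1/4)·0 = 0.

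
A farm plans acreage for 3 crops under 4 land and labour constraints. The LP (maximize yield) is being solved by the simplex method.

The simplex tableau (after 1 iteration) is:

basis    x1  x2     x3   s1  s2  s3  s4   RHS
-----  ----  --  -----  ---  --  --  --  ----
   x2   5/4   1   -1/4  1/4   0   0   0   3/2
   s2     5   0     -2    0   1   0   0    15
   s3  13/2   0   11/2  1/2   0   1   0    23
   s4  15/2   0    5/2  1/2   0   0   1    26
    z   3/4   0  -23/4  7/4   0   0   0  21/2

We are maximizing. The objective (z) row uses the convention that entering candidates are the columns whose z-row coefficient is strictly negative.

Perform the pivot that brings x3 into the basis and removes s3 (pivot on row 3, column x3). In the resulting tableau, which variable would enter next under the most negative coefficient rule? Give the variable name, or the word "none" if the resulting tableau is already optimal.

Pivot element 11/2. New z-row = old z-row − (-23/4)·(row 3/(11/2)).
Updated z-row coefficients: x1: 83/11, x2: 0, x3: 0, s1: 25/11, s2: 0, s3: 23/22, s4: 0.
No coefficient is strictly negative; the tableau after this pivot is optimal.

none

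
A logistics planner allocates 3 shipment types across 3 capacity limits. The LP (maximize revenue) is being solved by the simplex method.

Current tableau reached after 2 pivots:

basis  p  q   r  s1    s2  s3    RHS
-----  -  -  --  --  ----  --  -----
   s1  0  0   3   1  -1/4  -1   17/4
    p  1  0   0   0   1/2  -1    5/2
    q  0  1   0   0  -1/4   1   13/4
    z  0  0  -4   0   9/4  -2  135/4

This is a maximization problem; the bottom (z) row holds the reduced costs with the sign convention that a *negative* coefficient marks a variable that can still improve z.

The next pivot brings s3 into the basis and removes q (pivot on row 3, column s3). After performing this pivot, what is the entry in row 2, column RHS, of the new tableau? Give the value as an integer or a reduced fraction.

Pivot element is row 3, column s3: 1.
Normalize row 3: new (row 3, RHS) = (13/4)/1 = 13/4.
row 2 ← row 2 − (-1)·(new row 3): 5/2 − (-1)·(13/4) = 23/4.

23/4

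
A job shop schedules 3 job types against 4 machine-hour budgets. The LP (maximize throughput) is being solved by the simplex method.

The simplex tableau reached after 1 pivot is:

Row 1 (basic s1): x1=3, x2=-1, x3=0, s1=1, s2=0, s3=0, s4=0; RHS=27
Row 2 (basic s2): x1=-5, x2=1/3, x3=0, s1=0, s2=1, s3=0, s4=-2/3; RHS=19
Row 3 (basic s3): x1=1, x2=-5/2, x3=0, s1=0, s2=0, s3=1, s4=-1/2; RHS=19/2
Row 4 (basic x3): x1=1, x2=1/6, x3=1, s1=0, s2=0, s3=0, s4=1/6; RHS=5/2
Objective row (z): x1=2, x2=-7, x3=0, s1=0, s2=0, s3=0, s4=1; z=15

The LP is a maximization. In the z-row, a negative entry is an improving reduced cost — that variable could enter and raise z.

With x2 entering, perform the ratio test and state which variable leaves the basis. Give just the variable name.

Ratios: row 1 (s1): entry -1 ≤ 0, skip; row 2 (s2): 19/(1/3) = 57; row 3 (s3): entry -5/2 ≤ 0, skip; row 4 (x3): (5/2)/(1/6) = 15.
Minimum ratio 15 is in the x3 row, so x3 leaves.

x3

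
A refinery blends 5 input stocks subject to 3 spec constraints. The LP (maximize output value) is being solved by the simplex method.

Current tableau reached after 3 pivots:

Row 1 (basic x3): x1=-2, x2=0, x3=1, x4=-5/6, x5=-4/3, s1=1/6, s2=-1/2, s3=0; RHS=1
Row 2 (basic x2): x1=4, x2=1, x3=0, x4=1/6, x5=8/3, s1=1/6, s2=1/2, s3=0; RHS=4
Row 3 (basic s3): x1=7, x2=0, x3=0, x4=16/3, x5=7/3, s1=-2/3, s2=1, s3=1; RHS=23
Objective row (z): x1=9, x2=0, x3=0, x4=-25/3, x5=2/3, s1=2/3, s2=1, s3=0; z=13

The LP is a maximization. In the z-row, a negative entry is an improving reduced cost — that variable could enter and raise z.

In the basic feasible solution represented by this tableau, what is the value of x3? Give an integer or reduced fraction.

1

x3 is basic (row 1); its value is the RHS of that row: 1.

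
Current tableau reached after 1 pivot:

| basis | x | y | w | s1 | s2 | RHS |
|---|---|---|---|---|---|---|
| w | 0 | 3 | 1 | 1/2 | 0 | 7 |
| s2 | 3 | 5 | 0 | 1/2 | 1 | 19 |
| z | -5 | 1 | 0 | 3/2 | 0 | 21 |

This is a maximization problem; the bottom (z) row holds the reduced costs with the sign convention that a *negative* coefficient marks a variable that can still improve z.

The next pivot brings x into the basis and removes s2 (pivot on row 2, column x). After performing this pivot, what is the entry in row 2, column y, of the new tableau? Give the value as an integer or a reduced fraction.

Pivot element is row 2, column x: 3.
Normalize row 2: new (row 2, y) = 5/3 = 5/3.
Row 2 is the pivot row, so the entry is 5/3.

5/3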